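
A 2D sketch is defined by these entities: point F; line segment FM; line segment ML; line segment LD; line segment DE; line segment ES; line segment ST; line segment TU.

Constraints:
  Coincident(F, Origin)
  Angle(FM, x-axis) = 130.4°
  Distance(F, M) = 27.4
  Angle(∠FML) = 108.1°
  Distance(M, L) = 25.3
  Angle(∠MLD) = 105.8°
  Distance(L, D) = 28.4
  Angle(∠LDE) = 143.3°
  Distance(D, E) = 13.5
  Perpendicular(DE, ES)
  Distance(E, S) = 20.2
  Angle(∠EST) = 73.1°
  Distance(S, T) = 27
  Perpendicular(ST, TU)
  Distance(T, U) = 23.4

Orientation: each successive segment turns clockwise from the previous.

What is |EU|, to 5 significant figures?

21.517

F is at the origin; FM runs at 130.4° with length 27.4, so M = (-17.758, 20.866). ∠FML = 108.1° gives ML at 58.500° from the x-axis; with |ML| = 25.3, L = (-4.5393, 42.438). ∠MLD = 105.8° gives LD at -15.700° from the x-axis; with |LD| = 28.4, D = (22.801, 34.753). ∠LDE = 143.3° gives DE at -52.400° from the x-axis; with |DE| = 13.5, E = (31.038, 24.057). DE is perpendicular to ES, so ES runs at -142.40°; with |ES| = 20.2, S = (15.034, 11.732). ∠EST = 73.1° gives ST at 110.70° from the x-axis; with |ST| = 27.0, T = (5.4901, 36.989). ST ⟂ TU, so TU runs at 20.700°; with |TU| = 23.4, U = (27.379, 45.260). Then |EU| = |U − E| = 21.517.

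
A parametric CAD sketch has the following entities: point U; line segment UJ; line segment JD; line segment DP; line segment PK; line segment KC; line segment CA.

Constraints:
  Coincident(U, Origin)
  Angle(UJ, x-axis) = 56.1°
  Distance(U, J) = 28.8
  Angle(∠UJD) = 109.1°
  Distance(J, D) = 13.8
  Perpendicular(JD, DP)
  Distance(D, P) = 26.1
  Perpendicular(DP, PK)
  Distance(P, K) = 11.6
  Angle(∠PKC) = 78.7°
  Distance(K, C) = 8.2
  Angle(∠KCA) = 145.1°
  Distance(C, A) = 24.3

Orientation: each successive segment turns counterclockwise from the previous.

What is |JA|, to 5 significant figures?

21.382

U is at the origin; UJ runs at 56.1° with length 28.8, so J = (16.063, 23.904). ∠UJD = 109.1° gives JD at 127.00° from the x-axis; with |JD| = 13.8, D = (7.7580, 34.926). The perpendicularity gives DP at right angles to JD, so DP runs at -143.00°; with |DP| = 26.1, P = (-13.086, 19.218). DP is perpendicular to PK, so PK runs at -53.000°; with |PK| = 11.6, K = (-6.1053, 9.9540). ∠PKC = 78.7° gives KC at 48.300° from the x-axis; with |KC| = 8.2, C = (-0.65043, 16.076). ∠KCA = 145.1° gives CA at 83.200° from the x-axis; with |CA| = 24.3, A = (2.2268, 40.205). Then |JA| = |A − J| = 21.382.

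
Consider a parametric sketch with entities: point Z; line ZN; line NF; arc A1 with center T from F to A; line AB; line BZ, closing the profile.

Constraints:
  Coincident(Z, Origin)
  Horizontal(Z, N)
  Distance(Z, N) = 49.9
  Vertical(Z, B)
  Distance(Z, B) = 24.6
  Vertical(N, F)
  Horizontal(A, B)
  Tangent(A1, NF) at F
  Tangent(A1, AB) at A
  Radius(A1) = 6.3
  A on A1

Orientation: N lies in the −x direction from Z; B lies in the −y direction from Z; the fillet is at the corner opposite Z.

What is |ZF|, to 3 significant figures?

53.1

The virtual corner opposite Z is at (-49.9, -24.6). The tangent condition forces TF to be normal to NF and the tangent condition forces TA to be normal to AB, with radius 6.3, so the center T sits 6.3 in from both sides at T = (-43.6, -18.3). That places the tangent points at F = (-49.9, -18.3) on NF and A = (-43.6, -24.6) on AB. Then |ZF| = |F − Z| = 53.1.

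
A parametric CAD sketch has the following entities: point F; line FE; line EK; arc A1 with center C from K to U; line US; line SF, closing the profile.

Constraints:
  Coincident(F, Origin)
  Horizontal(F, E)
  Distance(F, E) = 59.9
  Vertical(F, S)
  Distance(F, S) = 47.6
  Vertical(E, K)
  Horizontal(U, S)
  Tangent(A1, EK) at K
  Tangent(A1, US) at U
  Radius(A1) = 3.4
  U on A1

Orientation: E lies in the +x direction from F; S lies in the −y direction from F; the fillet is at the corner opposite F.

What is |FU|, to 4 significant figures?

73.88

The virtual corner opposite F is at (59.90, -47.60). Tangency of A1 to EK means the radius CK is perpendicular to EK and the tangent condition forces CU to be normal to US, with radius 3.4, so the center C sits 3.4 in from both sides at C = (56.50, -44.20). That places the tangent points at K = (59.90, -44.20) on EK and U = (56.50, -47.60) on US. Then |FU| = |U − F| = 73.88.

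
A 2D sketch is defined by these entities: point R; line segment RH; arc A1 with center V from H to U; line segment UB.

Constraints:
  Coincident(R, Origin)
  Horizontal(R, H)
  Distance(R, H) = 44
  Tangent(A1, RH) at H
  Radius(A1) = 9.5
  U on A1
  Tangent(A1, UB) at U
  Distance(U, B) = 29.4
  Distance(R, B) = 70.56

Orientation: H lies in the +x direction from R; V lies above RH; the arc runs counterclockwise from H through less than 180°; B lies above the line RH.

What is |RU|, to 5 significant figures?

53.588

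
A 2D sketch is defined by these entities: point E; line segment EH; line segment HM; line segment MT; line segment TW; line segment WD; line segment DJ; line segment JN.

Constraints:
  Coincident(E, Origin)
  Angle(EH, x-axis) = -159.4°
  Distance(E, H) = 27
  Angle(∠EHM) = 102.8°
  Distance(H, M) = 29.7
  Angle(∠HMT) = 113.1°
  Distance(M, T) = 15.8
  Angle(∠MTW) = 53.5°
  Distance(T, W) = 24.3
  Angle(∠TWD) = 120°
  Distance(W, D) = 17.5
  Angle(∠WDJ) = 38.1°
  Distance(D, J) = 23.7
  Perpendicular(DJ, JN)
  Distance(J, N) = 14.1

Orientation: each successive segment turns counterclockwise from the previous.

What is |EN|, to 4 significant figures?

26.04

∠WDJ = 38.1° gives DJ at -46.90° from the x-axis; with |DJ| = 23.7, J = (-15.89, -35.07). DJ is perpendicular to JN, so JN runs at 43.10°; with |JN| = 14.1, N = (-5.595, -25.43). Then |EN| = |N − E| = 26.04.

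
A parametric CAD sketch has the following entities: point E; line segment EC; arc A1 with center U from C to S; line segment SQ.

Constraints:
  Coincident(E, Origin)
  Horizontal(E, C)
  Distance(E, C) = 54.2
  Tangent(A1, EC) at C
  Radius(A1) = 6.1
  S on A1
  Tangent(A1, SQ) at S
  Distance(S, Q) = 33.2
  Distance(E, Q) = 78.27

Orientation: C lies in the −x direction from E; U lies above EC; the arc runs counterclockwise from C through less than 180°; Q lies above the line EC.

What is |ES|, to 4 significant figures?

50.30

Checks: |US| = 6.100 ✓; ∠(US, SQ) = 90.00° ✓; |SQ| = 33.20 ✓; |EQ| = 78.27 ✓.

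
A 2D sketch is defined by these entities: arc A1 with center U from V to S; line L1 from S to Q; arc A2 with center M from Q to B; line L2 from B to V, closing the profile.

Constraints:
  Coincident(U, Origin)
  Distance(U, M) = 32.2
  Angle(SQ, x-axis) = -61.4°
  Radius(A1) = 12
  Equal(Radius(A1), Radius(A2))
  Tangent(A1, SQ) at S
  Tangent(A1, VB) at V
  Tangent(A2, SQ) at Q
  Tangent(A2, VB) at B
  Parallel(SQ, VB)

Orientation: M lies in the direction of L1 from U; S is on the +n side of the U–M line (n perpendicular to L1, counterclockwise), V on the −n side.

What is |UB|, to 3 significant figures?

34.4

Tangency of A1 to both parallel lines with radius 12.0 puts S and V at U ± 12.0·n: S = (10.5, 5.74), V = (-10.5, -5.74). Equal radii place Q and B the same way about M: Q = M + 12.0·n = (25.9, -22.5), B = M − 12.0·n = (4.88, -34.0). Then |UB| = |B − U| = 34.4.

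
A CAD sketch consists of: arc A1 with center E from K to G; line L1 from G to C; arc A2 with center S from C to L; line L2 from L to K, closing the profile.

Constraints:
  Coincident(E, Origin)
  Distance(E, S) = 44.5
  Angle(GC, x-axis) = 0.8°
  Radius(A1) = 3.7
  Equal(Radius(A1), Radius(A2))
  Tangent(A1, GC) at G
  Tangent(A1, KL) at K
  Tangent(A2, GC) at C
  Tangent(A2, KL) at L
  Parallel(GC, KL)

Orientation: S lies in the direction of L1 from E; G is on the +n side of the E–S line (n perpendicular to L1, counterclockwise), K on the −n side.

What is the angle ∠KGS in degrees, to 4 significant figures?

85.25°

The slot axis is L1's direction at 0.8°, so u = (cos 0.8°, sin 0.8°) = (0.9999, 0.01396) and n = (−sin 0.8°, cos 0.8°) = (-0.01396, 0.9999). E is at the origin and S lies 44.5 along u from E, so S = 44.5·u = (44.50, 0.6213). Tangency of A1 to both parallel lines with radius 3.7 puts G and K at E ± 3.7·n: G = (-0.05166, 3.700), K = (0.05166, -3.700). Then cos ∠KGS = GK·GS / (|GK||GS|), giving 85.25°.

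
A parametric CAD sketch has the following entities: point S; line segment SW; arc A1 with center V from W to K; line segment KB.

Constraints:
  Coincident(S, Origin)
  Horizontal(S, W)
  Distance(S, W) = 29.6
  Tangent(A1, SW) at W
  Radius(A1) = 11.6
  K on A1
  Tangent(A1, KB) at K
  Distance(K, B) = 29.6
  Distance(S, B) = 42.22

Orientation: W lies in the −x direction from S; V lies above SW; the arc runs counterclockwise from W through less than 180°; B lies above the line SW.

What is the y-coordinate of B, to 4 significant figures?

39.62

S is at the origin; S and W share the same y with |SW| = 29.6 and W on the −x side, so W = (-29.60, 0.000). The tangent condition forces VW to be normal to SW, so V = W + (0, 11.6) = (-29.60, 11.60). Since VK ⟂ KB (tangency), |VB| = √(11.6² + 29.6²) = 31.79 regardless of where K sits on A1. So B lies on both circle(S, 42.22) and circle(V, 31.79); the above-SW intersection is B = (-14.58, 39.62). K is the foot of the tangent from B: K = (-18.08, 10.23).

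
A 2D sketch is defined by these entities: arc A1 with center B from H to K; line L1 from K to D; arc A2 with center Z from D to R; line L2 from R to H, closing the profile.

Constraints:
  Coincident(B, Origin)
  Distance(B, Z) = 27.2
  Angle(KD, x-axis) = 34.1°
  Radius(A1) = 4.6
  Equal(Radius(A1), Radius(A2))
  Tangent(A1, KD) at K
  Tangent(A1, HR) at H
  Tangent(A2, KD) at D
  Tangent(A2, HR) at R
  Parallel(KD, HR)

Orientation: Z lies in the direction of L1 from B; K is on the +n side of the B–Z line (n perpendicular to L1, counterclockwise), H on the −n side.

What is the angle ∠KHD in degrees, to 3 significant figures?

71.3°

Tangency of A1 to both parallel lines with radius 4.6 puts K and H at B ± 4.6·n: K = (-2.58, 3.81), H = (2.58, -3.81). Equal radii place D and R the same way about Z: D = Z + 4.6·n = (19.9, 19.1), R = Z − 4.6·n = (25.1, 11.4). Then cos ∠KHD = HK·HD / (|HK||HD|), giving 71.3°.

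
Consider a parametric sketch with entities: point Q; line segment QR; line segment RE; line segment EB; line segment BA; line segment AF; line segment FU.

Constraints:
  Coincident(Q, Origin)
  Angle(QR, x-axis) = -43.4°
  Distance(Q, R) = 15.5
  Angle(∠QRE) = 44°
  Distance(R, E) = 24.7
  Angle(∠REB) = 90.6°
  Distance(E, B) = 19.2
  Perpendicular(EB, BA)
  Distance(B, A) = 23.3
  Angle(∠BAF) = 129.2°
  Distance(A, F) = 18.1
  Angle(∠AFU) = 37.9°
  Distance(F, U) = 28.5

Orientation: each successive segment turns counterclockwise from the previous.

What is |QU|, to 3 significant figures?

6.76

∠BAF = 129.2° gives AF at -37.2° from the x-axis; with |AF| = 18.1, F = (6.18, -20.9). ∠AFU = 37.9° gives FU at 105° from the x-axis; with |FU| = 28.5, U = (-1.14, 6.67). Then |QU| = |U − Q| = 6.76.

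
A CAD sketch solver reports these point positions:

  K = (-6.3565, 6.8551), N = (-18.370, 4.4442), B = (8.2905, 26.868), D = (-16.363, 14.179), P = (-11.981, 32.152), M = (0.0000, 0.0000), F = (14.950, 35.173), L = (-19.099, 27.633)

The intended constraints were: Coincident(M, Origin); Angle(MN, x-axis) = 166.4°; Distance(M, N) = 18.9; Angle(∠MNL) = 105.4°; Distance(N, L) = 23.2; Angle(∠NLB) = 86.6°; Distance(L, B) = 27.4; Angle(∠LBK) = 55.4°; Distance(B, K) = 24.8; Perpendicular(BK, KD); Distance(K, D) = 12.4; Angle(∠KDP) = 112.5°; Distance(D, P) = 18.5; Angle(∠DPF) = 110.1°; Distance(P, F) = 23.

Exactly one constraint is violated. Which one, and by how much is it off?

Distance(P, F) = 23 — off by 4.10.

M = (0.00, 0.00) ✓; MN at 166.4° ✓; |MN| = 18.90 ✓; ∠MNL = 105.4° ✓; |NL| = 23.20 ✓; ∠NLB = 86.60° ✓; |LB| = 27.40 ✓; ∠LBK = 55.40° ✓; |BK| = 24.80 ✓; ∠(BK, KD) = 90.00° ✓; |KD| = 12.40 ✓; ∠KDP = 112.5° ✓; |DP| = 18.50 ✓; ∠DPF = 110.1° ✓; |PF| = 27.10 ✗.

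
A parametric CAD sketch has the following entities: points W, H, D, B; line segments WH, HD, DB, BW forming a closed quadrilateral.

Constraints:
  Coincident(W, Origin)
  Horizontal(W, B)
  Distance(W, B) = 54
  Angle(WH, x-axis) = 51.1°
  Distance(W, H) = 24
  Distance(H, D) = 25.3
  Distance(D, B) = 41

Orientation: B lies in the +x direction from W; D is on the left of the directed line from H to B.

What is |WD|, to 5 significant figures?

49.152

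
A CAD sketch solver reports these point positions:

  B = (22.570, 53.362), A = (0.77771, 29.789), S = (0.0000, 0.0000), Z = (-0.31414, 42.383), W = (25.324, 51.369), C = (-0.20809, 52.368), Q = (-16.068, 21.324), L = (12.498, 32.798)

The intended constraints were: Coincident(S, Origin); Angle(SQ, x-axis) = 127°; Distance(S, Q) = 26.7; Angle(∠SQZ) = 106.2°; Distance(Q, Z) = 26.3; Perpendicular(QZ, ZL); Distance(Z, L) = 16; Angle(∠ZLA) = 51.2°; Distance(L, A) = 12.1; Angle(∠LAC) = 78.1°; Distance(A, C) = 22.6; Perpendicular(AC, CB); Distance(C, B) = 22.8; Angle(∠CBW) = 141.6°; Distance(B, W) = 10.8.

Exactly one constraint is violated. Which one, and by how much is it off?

Distance(B, W) = 10.8 — off by 7.40.

S = (0.00, 0.00) ✓; SQ at 127.0° ✓; |SQ| = 26.70 ✓; ∠SQZ = 106.2° ✓; |QZ| = 26.30 ✓; ∠(QZ, ZL) = 90.00° ✓; |ZL| = 16.00 ✓; ∠ZLA = 51.20° ✓; |LA| = 12.10 ✓; ∠LAC = 78.10° ✓; |AC| = 22.60 ✓; ∠(AC, CB) = 90.00° ✓; |CB| = 22.80 ✓; ∠CBW = 141.6° ✓; |BW| = 3.399 ✗.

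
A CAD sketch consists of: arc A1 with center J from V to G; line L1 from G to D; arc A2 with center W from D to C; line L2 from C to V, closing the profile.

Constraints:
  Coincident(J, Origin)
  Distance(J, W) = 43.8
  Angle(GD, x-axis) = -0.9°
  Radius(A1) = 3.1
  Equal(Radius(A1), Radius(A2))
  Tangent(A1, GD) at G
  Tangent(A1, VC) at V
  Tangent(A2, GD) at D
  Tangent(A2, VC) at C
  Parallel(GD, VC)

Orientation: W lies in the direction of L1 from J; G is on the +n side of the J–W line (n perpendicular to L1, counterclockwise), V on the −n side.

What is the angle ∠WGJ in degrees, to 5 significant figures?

85.952°

J is at the origin and W lies 43.8 along u from J, so W = 43.8·u = (43.795, -0.68798). Tangency of A1 to both parallel lines with radius 3.1 puts G and V at J ± 3.1·n: G = (0.048693, 3.0996), V = (-0.048693, -3.0996). Then cos ∠WGJ = GW·GJ / (|GW||GJ|), giving 85.952°.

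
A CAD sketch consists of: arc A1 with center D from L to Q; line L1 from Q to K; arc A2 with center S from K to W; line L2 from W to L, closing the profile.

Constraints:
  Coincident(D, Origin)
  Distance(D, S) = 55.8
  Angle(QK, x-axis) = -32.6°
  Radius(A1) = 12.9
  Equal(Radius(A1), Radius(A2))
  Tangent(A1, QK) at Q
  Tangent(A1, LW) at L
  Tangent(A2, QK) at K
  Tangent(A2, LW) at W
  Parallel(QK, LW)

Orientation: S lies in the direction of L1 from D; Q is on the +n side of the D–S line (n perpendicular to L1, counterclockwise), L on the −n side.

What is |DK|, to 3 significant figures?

57.3

The slot axis is L1's direction at -32.6°, so u = (cos -32.6°, sin -32.6°) = (0.842, -0.539) and n = (−sin -32.6°, cos -32.6°) = (0.539, 0.842). D is at the origin and S lies 55.8 along u from D, so S = 55.8·u = (47.0, -30.1). Tangency of A1 to both parallel lines with radius 12.9 puts Q and L at D ± 12.9·n: Q = (6.95, 10.9), L = (-6.95, -10.9). Equal radii place K and W the same way about S: K = S + 12.9·n = (54.0, -19.2), W = S − 12.9·n = (40.1, -40.9). Then |DK| = |K − D| = 57.3.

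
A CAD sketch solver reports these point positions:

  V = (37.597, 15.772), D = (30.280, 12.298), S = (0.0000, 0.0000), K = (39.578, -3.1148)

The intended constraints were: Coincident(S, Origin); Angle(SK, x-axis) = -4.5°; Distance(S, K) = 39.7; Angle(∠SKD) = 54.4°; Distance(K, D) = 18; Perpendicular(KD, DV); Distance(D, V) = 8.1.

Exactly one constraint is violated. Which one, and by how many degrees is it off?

Perpendicular(KD, DV) — off by 5.70°.

S = (0.00, 0.00) ✓; SK at -4.500° ✓; |SK| = 39.70 ✓; ∠SKD = 54.40° ✓; |KD| = 18.00 ✓; ∠(KD, DV) = 95.70° ✗; |DV| = 8.100 ✓.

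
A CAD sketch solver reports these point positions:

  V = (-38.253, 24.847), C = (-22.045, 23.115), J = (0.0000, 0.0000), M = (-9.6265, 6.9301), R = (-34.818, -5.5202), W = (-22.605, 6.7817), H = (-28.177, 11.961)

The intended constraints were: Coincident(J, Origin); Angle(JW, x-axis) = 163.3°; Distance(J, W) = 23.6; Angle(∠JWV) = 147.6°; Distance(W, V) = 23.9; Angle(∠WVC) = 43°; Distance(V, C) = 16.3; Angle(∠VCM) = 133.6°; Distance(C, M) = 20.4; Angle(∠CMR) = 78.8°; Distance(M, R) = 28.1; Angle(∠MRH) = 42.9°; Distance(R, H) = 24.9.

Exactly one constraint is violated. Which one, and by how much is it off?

Distance(R, H) = 24.9 — off by 6.20.

J = (0.00, 0.00) ✓; JW at 163.3° ✓; |JW| = 23.60 ✓; ∠JWV = 147.6° ✓; |WV| = 23.90 ✓; ∠WVC = 43.00° ✓; |VC| = 16.30 ✓; ∠VCM = 133.6° ✓; |CM| = 20.40 ✓; ∠CMR = 78.80° ✓; |MR| = 28.10 ✓; ∠MRH = 42.90° ✓; |RH| = 18.70 ✗.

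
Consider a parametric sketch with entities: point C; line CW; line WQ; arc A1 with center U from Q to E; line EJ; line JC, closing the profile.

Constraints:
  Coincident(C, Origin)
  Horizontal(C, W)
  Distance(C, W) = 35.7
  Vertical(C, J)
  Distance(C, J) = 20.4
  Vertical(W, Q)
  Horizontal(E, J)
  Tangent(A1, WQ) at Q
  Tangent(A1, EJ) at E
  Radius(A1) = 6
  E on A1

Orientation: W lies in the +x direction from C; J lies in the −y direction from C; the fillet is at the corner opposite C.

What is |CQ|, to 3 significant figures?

38.5

C is at the origin; CW is horizontal with |CW| = 35.7 and W on the +x side, so W = (35.7, 0.00). C and J share the same x with |CJ| = 20.4 and J on the −y side, so J = (0.00, -20.4). The virtual corner opposite C is at (35.7, -20.4). A1 meets WQ tangentially, so UQ is at right angles to WQ and the tangent condition forces UE to be normal to EJ, with radius 6.0, so the center U sits 6.0 in from both sides at U = (29.7, -14.4). That places the tangent points at Q = (35.7, -14.4) on WQ and E = (29.7, -20.4) on EJ. Then |CQ| = |Q − C| = 38.5.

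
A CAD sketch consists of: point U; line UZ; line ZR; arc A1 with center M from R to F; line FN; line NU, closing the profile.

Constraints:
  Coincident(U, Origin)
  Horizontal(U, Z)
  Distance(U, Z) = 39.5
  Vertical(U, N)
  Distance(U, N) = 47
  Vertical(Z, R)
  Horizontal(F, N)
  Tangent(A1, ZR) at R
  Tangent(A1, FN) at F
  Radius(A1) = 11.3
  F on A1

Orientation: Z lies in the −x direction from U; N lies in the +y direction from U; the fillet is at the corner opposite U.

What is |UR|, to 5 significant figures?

53.242

U is at the origin; U and Z share the same y with |UZ| = 39.5 and Z on the −x side, so Z = (-39.500, 0.0000). U and N share the same x with |UN| = 47.0 and N on the +y side, so N = (0.0000, 47.000). The virtual corner opposite U is at (-39.500, 47.000). A1 meets ZR tangentially, so MR is at right angles to ZR and tangency of A1 to FN means the radius MF is perpendicular to FN, with radius 11.3, so the center M sits 11.3 in from both sides at M = (-28.200, 35.700). That places the tangent points at R = (-39.500, 35.700) on ZR and F = (-28.200, 47.000) on FN. Then |UR| = |R − U| = 53.242.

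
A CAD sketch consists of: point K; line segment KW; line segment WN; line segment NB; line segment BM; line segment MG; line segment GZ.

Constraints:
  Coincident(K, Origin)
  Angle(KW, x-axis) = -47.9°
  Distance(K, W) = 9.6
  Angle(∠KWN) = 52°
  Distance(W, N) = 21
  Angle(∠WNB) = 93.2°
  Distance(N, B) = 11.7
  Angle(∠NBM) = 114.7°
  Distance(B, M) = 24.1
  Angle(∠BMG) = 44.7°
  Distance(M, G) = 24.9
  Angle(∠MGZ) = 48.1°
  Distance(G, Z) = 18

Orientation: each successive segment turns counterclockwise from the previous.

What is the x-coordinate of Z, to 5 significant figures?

-5.0999

K is at the origin; KW runs at -47.9° with length 9.6, so W = (6.4361, -7.1230). ∠KWN = 52.0° gives WN at 80.100° from the x-axis; with |WN| = 21.0, N = (10.047, 13.564). ∠WNB = 93.2° gives NB at 166.90° from the x-axis; with |NB| = 11.7, B = (-1.3489, 16.216). ∠NBM = 114.7° gives BM at -127.80° from the x-axis; with |BM| = 24.1, M = (-16.120, -2.8266). ∠BMG = 44.7° gives MG at 7.5000° from the x-axis; with |MG| = 24.9, G = (8.5670, 0.42351). ∠MGZ = 48.1° gives GZ at 139.40° from the x-axis; with |GZ| = 18.0, Z = (-5.0999, 12.137). So Z.x = -5.0999.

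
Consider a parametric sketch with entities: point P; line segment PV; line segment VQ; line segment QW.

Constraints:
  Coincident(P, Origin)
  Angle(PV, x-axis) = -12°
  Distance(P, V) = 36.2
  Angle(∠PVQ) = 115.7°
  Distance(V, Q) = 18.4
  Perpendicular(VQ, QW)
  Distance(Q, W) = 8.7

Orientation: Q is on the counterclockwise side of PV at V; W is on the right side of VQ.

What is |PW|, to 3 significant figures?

53.6

∠PVQ = 115.7°, so VQ runs at -12.0° + (180° − 115.7°) = 52.3° from the x-axis; with |VQ| = 18.4, Q = V + 18.4·(cos 52.3°, sin 52.3°) = (46.7, 7.03). VQ is perpendicular to QW; with |QW| = 8.7 on the right of VQ, W = Q + 8.7·(0.791, -0.612) = (53.5, 1.71). Then |PW| = |W − P| = 53.6.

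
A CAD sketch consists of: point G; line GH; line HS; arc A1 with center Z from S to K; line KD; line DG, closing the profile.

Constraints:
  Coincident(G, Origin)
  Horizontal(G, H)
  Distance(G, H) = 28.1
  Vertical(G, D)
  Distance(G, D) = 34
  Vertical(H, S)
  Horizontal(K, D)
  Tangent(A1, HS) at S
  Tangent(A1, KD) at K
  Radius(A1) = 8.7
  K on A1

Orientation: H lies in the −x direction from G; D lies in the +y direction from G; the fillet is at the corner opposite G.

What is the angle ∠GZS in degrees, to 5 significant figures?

127.48°

The virtual corner opposite G is at (-28.100, 34.000). A1 meets HS tangentially, so ZS is at right angles to HS and tangency of A1 to KD means the radius ZK is perpendicular to KD, with radius 8.7, so the center Z sits 8.7 in from both sides at Z = (-19.400, 25.300). That places the tangent points at S = (-28.100, 25.300) on HS and K = (-19.400, 34.000) on KD. Then cos ∠GZS = ZG·ZS / (|ZG||ZS|), giving 127.48°.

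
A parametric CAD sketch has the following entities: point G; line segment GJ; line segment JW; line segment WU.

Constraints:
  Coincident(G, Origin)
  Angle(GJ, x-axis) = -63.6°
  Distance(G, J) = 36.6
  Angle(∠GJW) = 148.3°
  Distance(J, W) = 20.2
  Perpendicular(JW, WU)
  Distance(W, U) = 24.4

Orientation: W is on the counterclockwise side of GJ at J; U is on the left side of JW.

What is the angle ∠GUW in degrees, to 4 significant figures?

84.25°

G is at the origin; GJ runs at -63.6° with length 36.6, so J = 36.6·(cos -63.6°, sin -63.6°) = (16.27, -32.78). ∠GJW = 148.3°, so JW runs at -63.6° + (180° − 148.3°) = -31.90° from the x-axis; with |JW| = 20.2, W = J + 20.2·(cos -31.90°, sin -31.90°) = (33.42, -43.46). JW is perpendicular to WU; with |WU| = 24.4 on the left of JW, U = W + 24.4·(0.5284, 0.8490) = (46.32, -22.74). Then cos ∠GUW = UG·UW / (|UG||UW|), giving 84.25°.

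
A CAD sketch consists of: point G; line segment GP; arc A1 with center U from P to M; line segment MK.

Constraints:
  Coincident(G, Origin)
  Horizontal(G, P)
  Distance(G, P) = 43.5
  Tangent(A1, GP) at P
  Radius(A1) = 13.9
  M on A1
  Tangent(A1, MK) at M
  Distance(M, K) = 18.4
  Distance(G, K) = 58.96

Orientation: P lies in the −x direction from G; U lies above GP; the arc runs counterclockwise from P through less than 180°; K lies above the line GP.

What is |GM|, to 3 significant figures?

40.8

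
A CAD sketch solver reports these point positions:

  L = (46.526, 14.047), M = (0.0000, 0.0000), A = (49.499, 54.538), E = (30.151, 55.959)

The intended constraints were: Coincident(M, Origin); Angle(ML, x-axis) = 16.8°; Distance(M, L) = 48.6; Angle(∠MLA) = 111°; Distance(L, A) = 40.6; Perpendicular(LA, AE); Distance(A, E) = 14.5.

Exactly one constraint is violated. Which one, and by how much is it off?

Distance(A, E) = 14.5 — off by 4.90.

M = (0.00, 0.00) ✓; ML at 16.80° ✓; |ML| = 48.60 ✓; ∠MLA = 111.0° ✓; |LA| = 40.60 ✓; ∠(LA, AE) = 90.00° ✓; |AE| = 19.40 ✗.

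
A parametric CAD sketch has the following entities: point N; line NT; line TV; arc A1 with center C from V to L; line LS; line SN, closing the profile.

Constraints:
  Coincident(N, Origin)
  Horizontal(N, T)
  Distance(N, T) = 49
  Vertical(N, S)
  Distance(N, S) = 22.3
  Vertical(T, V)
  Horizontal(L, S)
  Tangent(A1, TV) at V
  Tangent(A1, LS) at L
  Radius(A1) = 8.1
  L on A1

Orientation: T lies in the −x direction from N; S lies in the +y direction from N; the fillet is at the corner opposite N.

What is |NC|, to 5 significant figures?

43.295

N is at the origin; N and T share the same y with |NT| = 49.0 and T on the −x side, so T = (-49.000, 0.0000). NS is vertical with |NS| = 22.3 and S on the +y side, so S = (0.0000, 22.300). The virtual corner opposite N is at (-49.000, 22.300). Since A1 is tangent to TV there, CV ⟂ TV and tangency of A1 to LS means the radius CL is perpendicular to LS, with radius 8.1, so the center C sits 8.1 in from both sides at C = (-40.900, 14.200). Then |NC| = |C − N| = 43.295.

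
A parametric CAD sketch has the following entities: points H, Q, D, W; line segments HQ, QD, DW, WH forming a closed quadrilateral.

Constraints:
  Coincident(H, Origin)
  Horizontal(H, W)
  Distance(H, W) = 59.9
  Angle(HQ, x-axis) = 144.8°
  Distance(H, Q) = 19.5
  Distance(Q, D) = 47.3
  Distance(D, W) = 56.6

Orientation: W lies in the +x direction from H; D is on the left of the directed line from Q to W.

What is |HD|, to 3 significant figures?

46.0

Checks: |HW| = 59.90 ✓; |HQ| = 19.50 ✓; |QD| = 47.30 ✓; |DW| = 56.60 ✓.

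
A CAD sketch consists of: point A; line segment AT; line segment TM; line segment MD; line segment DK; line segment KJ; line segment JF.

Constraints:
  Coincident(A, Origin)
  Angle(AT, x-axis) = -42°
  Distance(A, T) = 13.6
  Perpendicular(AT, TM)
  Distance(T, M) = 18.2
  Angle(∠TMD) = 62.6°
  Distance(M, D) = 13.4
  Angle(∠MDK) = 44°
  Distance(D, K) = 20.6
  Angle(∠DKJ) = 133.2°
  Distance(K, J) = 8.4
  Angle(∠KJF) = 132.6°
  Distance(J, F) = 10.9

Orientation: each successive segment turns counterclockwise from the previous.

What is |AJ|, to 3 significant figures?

30.5

A is at the origin; AT runs at -42.0° with length 13.6, so T = (10.1, -9.10). AT ⟂ TM, so TM runs at 48.0°; with |TM| = 18.2, M = (22.3, 4.43). ∠TMD = 62.6° gives MD at 165° from the x-axis; with |MD| = 13.4, D = (9.32, 7.80). ∠MDK = 44.0° gives DK at -58.6° from the x-axis; with |DK| = 20.6, K = (20.1, -9.78). ∠DKJ = 133.2° gives KJ at -11.8° from the x-axis; with |KJ| = 8.4, J = (28.3, -11.5). Then |AJ| = |J − A| = 30.5.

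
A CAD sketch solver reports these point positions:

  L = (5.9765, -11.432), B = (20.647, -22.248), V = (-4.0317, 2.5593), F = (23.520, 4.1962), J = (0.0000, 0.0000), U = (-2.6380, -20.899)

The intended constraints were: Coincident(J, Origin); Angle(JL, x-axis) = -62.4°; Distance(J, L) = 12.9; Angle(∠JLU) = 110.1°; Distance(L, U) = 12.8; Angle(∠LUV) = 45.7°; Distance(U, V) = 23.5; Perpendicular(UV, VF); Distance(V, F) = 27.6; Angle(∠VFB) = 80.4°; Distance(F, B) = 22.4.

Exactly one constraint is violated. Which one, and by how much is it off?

Distance(F, B) = 22.4 — off by 4.20.

J = (0.00, 0.00) ✓; JL at -62.40° ✓; |JL| = 12.90 ✓; ∠JLU = 110.1° ✓; |LU| = 12.80 ✓; ∠LUV = 45.70° ✓; |UV| = 23.50 ✓; ∠(UV, VF) = 90.00° ✓; |VF| = 27.60 ✓; ∠VFB = 80.40° ✓; |FB| = 26.60 ✗.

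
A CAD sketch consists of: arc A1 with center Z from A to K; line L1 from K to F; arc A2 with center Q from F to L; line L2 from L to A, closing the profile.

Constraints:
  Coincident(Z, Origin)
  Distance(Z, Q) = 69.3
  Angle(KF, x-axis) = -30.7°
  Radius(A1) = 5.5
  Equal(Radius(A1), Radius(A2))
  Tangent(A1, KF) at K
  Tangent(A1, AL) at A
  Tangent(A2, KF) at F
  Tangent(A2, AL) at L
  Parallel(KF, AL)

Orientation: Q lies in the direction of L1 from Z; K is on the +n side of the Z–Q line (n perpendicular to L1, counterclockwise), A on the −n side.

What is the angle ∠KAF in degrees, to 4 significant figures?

80.98°

Tangency of A1 to both parallel lines with radius 5.5 puts K and A at Z ± 5.5·n: K = (2.808, 4.729), A = (-2.808, -4.729). Equal radii place F and L the same way about Q: F = Q + 5.5·n = (62.40, -30.65), L = Q − 5.5·n = (56.78, -40.11). Then cos ∠KAF = AK·AF / (|AK||AF|), giving 80.98°.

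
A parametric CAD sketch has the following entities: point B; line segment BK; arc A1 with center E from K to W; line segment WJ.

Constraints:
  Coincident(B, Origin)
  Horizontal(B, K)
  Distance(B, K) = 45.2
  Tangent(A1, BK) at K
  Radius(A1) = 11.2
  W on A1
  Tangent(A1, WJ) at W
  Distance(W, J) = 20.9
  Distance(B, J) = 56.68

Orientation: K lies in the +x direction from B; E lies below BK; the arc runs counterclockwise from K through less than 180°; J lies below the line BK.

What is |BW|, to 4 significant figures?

38.78

Checks: |EW| = 11.20 ✓; ∠(EW, WJ) = 90.00° ✓; |WJ| = 20.90 ✓; |BJ| = 56.68 ✓.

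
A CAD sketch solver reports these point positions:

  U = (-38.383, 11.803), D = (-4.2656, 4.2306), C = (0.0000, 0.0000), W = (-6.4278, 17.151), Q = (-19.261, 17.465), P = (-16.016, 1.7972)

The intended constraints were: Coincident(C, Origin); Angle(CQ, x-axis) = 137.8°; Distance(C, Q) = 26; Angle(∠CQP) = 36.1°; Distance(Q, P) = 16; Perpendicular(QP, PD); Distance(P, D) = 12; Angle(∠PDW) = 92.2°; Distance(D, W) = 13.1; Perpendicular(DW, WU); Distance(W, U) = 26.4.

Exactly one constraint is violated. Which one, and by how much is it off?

Distance(W, U) = 26.4 — off by 6.00.

C = (0.00, 0.00) ✓; CQ at 137.8° ✓; |CQ| = 26.00 ✓; ∠CQP = 36.10° ✓; |QP| = 16.00 ✓; ∠(QP, PD) = 90.00° ✓; |PD| = 12.00 ✓; ∠PDW = 92.20° ✓; |DW| = 13.10 ✓; ∠(DW, WU) = 90.00° ✓; |WU| = 32.40 ✗.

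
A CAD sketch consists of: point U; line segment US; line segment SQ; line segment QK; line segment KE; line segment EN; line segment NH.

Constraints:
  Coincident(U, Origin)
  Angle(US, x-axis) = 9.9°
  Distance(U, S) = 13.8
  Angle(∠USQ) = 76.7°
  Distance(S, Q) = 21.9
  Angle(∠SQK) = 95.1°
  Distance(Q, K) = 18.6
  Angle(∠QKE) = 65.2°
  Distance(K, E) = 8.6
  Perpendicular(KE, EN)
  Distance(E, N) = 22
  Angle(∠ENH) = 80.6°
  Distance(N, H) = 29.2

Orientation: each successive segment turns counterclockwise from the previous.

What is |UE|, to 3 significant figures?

12.5

U is at the origin; US runs at 9.9° with length 13.8, so S = (13.6, 2.37). ∠USQ = 76.7° gives SQ at 113° from the x-axis; with |SQ| = 21.9, Q = (4.97, 22.5). ∠SQK = 95.1° gives QK at -162° from the x-axis; with |QK| = 18.6, K = (-12.7, 16.7). ∠QKE = 65.2° gives KE at -47.1° from the x-axis; with |KE| = 8.6, E = (-6.86, 10.4). Then |UE| = |E − U| = 12.5.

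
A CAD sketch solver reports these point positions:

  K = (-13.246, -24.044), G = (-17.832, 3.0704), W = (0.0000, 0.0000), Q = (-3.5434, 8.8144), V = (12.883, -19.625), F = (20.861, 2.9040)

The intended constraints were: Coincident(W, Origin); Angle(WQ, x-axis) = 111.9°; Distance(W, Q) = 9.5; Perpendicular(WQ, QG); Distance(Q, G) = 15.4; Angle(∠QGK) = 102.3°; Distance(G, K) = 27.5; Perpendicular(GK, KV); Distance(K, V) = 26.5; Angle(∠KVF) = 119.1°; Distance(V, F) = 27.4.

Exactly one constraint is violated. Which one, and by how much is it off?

Distance(V, F) = 27.4 — off by 3.50.

W = (0.00, 0.00) ✓; WQ at 111.9° ✓; |WQ| = 9.500 ✓; ∠(WQ, QG) = 90.00° ✓; |QG| = 15.40 ✓; ∠QGK = 102.3° ✓; |GK| = 27.50 ✓; ∠(GK, KV) = 90.00° ✓; |KV| = 26.50 ✓; ∠KVF = 119.1° ✓; |VF| = 23.90 ✗.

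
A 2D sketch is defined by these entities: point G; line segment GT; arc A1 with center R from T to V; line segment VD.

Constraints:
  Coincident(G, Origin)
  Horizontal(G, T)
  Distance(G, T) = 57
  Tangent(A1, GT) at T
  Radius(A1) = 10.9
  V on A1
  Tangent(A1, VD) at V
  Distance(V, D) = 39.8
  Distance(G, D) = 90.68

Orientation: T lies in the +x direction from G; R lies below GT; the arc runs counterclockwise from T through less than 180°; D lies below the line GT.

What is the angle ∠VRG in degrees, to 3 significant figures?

56.5°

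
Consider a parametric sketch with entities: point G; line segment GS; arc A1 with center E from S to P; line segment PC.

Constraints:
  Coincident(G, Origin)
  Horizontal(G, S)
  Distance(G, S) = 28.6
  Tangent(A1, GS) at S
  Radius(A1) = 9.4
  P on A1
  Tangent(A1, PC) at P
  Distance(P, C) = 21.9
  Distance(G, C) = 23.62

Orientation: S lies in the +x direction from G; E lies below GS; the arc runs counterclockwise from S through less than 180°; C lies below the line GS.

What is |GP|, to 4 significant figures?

21.26

G is at the origin; G and S share the same y with |GS| = 28.6 and S on the +x side, so S = (28.60, 0.000). Since A1 is tangent to GS there, ES ⟂ GS, so E = S + (0, -9.4) = (28.60, -9.400). Since EP ⟂ PC (tangency), |EC| = √(9.4² + 21.9²) = 23.83 regardless of where P sits on A1. So C lies on both circle(G, 23.62) and circle(E, 23.83); the below-GS intersection is C = (8.415, -22.07). P is the foot of the tangent from C: P = (20.87, -4.055).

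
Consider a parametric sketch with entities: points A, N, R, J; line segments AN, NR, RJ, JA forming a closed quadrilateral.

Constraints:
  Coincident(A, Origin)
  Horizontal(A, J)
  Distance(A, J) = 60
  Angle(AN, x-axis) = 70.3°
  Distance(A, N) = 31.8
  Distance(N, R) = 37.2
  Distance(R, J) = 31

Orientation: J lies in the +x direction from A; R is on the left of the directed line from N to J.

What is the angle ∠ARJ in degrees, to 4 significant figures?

82.20°

Checks: |NR| = 37.20 ✓; |RJ| = 31.00 ✓.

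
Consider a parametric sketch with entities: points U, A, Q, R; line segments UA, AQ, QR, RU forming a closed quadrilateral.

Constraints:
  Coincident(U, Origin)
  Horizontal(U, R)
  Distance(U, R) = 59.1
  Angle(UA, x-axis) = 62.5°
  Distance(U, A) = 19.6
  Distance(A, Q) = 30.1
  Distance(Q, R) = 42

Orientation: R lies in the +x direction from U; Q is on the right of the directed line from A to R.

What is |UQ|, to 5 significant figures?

21.697

Checks: |AQ| = 30.10 ✓; |QR| = 42.00 ✓.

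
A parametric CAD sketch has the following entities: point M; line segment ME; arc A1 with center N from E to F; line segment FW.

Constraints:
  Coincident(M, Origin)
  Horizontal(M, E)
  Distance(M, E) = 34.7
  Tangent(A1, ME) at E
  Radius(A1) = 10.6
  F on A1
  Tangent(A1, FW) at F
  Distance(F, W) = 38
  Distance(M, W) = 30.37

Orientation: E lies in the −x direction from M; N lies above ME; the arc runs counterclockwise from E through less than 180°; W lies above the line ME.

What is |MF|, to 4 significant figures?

27.31

M is at the origin; ME is horizontal with |ME| = 34.7 and E on the −x side, so E = (-34.70, 0.000). A1 meets ME tangentially, so NE is at right angles to ME, so N = E + (0, 10.6) = (-34.70, 10.60). Since NF ⟂ FW (tangency), |NW| = √(10.6² + 38.0²) = 39.45 regardless of where F sits on A1. So W lies on both circle(M, 30.37) and circle(N, 39.45); the above-ME intersection is W = (-0.5575, 30.36). F is the foot of the tangent from W: F = (-27.12, 3.191).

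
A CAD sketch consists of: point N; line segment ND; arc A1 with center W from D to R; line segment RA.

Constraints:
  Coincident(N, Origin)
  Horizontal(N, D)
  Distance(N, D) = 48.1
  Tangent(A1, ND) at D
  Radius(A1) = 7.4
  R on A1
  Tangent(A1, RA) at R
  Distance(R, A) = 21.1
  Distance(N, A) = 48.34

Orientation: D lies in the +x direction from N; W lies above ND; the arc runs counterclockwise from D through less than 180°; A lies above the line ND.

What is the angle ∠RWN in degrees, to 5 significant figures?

146.54°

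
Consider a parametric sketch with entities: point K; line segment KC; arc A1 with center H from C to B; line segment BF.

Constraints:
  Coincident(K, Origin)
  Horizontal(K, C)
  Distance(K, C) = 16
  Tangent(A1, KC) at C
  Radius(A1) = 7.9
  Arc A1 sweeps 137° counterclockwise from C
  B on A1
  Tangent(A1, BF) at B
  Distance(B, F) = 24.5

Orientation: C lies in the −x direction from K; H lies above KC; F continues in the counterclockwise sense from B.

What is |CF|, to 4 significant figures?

32.87

K is at the origin; KC is horizontal with |KC| = 16.0 and C on the −x side, so C = (-16.00, 0.000). A1 meets KC tangentially, so HC is at right angles to KC, so H = C + (0, 7.9) = (-16.00, 7.900). On A1, C sits at bearing -90° from H; a 137° counterclockwise sweep puts B at bearing 47°, so B = H + 7.9·(cos 47°, sin 47°) = (-10.61, 13.68). A1 meets BF tangentially, so HB is at right angles to BF, so BF runs along (−sin 47°, cos 47°); with |BF| = 24.5, F = (-28.53, 30.39). Then |CF| = |F − C| = 32.87.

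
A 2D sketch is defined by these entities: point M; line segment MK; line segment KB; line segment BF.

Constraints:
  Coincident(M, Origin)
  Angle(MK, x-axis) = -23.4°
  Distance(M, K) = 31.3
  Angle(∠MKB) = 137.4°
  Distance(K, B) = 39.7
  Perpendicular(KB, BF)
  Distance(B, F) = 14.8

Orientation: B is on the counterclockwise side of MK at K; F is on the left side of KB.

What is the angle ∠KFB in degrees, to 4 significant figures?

69.55°

M is at the origin; MK runs at -23.4° with length 31.3, so K = 31.3·(cos -23.4°, sin -23.4°) = (28.73, -12.43). ∠MKB = 137.4°, so KB runs at -23.4° + (180° − 137.4°) = 19.20° from the x-axis; with |KB| = 39.7, B = K + 39.7·(cos 19.20°, sin 19.20°) = (66.22, 0.6253). The perpendicularity gives BF at right angles to KB; with |BF| = 14.8 on the left of KB, F = B + 14.8·(-0.3289, 0.9444) = (61.35, 14.60). Then cos ∠KFB = FK·FB / (|FK||FB|), giving 69.55°.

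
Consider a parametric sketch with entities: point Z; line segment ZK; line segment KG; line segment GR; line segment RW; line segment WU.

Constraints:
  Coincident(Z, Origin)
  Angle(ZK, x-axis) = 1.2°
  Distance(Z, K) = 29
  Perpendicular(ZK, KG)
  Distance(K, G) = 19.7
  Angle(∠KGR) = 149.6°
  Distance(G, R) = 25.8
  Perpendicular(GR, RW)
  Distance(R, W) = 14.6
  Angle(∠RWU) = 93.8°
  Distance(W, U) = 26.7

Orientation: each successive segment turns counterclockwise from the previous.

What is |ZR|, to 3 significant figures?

44.9

Z is at the origin; ZK runs at 1.2° with length 29.0, so K = (29.0, 0.607). ZK ⟂ KG, so KG runs at 91.2°; with |KG| = 19.7, G = (28.6, 20.3). ∠KGR = 149.6° gives GR at 122° from the x-axis; with |GR| = 25.8, R = (15.1, 42.3). Then |ZR| = |R − Z| = 44.9.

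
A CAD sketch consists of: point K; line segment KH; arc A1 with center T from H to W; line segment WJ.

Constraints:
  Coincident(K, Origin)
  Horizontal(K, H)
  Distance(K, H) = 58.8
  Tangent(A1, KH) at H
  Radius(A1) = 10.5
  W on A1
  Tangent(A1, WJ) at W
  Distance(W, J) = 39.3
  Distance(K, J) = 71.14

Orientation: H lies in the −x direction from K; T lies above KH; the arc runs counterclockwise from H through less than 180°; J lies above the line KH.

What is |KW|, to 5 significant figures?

49.558

Checks: |TW| = 10.50 ✓; ∠(TW, WJ) = 90.00° ✓; |WJ| = 39.30 ✓; |KJ| = 71.14 ✓.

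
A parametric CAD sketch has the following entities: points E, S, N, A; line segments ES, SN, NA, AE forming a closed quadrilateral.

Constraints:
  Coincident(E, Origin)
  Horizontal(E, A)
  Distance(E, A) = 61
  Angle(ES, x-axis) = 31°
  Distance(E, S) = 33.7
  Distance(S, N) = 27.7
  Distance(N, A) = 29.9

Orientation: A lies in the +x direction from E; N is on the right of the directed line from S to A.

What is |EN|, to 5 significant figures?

34.349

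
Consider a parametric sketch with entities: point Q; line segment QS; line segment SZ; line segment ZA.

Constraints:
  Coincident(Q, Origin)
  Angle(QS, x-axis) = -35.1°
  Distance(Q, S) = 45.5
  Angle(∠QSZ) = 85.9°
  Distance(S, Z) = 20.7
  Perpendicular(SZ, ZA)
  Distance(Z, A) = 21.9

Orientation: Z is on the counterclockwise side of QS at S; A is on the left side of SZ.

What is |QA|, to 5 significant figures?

29.255

Q is at the origin; QS runs at -35.1° with length 45.5, so S = 45.5·(cos -35.1°, sin -35.1°) = (37.226, -26.163). ∠QSZ = 85.9°, so SZ runs at -35.1° + (180° − 85.9°) = 59.000° from the x-axis; with |SZ| = 20.7, Z = S + 20.7·(cos 59.000°, sin 59.000°) = (47.887, -8.4194). SZ is perpendicular to ZA; with |ZA| = 21.9 on the left of SZ, A = Z + 21.9·(-0.85717, 0.51504) = (29.115, 2.8600). Then |QA| = |A − Q| = 29.255.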